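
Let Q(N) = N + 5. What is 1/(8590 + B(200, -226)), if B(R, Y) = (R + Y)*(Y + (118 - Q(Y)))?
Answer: 1/5652 ≈ 0.00017693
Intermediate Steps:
Q(N) = 5 + N
B(R, Y) = 113*R + 113*Y (B(R, Y) = (R + Y)*(Y + (118 - (5 + Y))) = (R + Y)*(Y + (118 + (-5 - Y))) = (R + Y)*(Y + (113 - Y)) = (R + Y)*113 = 113*R + 113*Y)
1/(8590 + B(200, -226)) = 1/(8590 + (113*200 + 113*(-226))) = 1/(8590 + (22600 - 25538)) = 1/(8590 - 2938) = 1/5652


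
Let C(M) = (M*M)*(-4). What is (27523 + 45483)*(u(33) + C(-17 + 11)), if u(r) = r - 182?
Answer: -21390758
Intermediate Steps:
u(r) = -182 + r
C(M) = -4*M**2 (C(M) = M**2*(-4) = -4*M**2)
(27523 + 45483)*(u(33) + C(-17 + 11)) = (27523 + 45483)*((-182 + 33) - 4*(-17 + 11)**2) = 73006*(-149 - 4*(-6)**2) = 73006*(-149 - 4*36) = 73006*(-149 - 144) = 73006*(-293) = -21390758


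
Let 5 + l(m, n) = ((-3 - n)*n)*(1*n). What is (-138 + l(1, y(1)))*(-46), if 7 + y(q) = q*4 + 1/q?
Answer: 6762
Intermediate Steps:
y(q) = -7 + 1/q + 4*q (y(q) = -7 + (q*4 + 1/q) = -7 + (4*q + 1/q) = -7 + (1/q + 4*q) = -7 + 1/q + 4*q)
l(m, n) = -5 + n²*(-3 - n) (l(m, n) = -5 + ((-3 - n)*n)*(1*n) = -5 + (n*(-3 - n))*n = -5 + n²*(-3 - n))
(-138 + l(1, y(1)))*(-46) = (-138 + (-5 - (-7 + 1/1 + 4*1)³ - 3*(-7 + 1/1 + 4*1)²))*(-46) = (-138 + (-5 - (-7 + 1 + 4)³ - 3*(-7 + 1 + 4)²))*(-46) = (-138 + (-5 - 1*(-2)³ - 3*(-2)²))*(-46) = (-138 + (-5 - 1*(-8) - 3*4))*(-46) = (-138 + (-5 + 8 - 12))*(-46) = (-138 - 9)*(-46) = -147*(-46) = 6762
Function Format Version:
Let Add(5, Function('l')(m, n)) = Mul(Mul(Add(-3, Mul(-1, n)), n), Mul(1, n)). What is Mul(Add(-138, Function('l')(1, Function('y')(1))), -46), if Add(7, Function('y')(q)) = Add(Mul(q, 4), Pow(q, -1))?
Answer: 6762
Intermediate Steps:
Function('y')(q) = Add(-7, Pow(q, -1), Mul(4, q)) (Function('y')(q) = Add(-7, Add(Mul(q, 4), Pow(q, -1))) = Add(-7, Add(Mul(4, q), Pow(q, -1))) = Add(-7, Add(Pow(q, -1), Mul(4, q))) = Add(-7, Pow(q, -1), Mul(4, q)))
Function('l')(m, n) = Add(-5, Mul(Pow(n, 2), Add(-3, Mul(-1, n)))) (Function('l')(m, n) = Add(-5, Mul(Mul(Add(-3, Mul(-1, n)), n), Mul(1, n))) = Add(-5, Mul(Mul(n, Add(-3, Mul(-1, n))), n)) = Add(-5, Mul(Pow(n, 2), Add(-3, Mul(-1, n)))))
Mul(Add(-138, Function('l')(1, Function('y')(1))), -46) = Mul(Add(-138, Add(-5, Mul(-1, Pow(Add(-7, Pow(1, -1), Mul(4, 1)), 3)), Mul(-3, Pow(Add(-7, Pow(1, -1), Mul(4, 1)), 2)))), -46) = Mul(Add(-138, Add(-5, Mul(-1, Pow(Add(-7, 1, 4), 3)), Mul(-3, Pow(Add(-7, 1, 4), 2)))), -46) = Mul(Add(-138, Add(-5, Mul(-1, Pow(-2, 3)), Mul(-3, Pow(-2, 2)))), -46) = Mul(Add(-138, Add(-5, Mul(-1, -8), Mul(-3, 4))), -46) = Mul(Add(-138, Add(-5, 8, -12)), -46) = Mul(Add(-138, -9), -46) = Mul(-147, -46) = 6762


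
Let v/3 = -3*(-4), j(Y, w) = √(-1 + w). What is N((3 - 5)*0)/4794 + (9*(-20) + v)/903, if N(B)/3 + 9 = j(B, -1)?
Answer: -79413/480998 + I*√2/1598 ≈ -0.1651 + 0.00088499*I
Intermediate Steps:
N(B) = -27 + 3*I*√2 (N(B) = -27 + 3*√(-1 - 1) = -27 + 3*√(-2) = -27 + 3*(I*√2) = -27 + 3*I*√2)
v = 36 (v = 3*(-3*(-4)) = 3*12 = 36)
N((3 - 5)*0)/4794 + (9*(-20) + v)/903 = (-27 + 3*I*√2)/4794 + (9*(-20) + 36)/903 = (-27 + 3*I*√2)*(1/4794) + (-180 + 36)*(1/903) = (-9/1598 + I*√2/1598) - 144*1/903 = (-9/1598 + I*√2/1598) - 48/301 = -79413/480998 + I*√2/1598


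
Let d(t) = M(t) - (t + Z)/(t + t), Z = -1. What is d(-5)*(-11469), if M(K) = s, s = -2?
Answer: 149097/5 ≈ 29819.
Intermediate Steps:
M(K) = -2
d(t) = -2 - (-1 + t)/(2*t) (d(t) = -2 - (t - 1)/(t + t) = -2 - (-1 + t)/(2*t))
d(-5)*(-11469) = ((½)*(1 - 5*(-5))/(-5))*(-11469) = ((½)*(-⅕)*(1 + 25))*(-11469) = ((½)*(-⅕)*26)*(-11469) = -13/5*(-11469) = 149097/5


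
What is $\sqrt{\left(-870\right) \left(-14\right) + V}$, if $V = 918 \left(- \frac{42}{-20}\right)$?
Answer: $\frac{\sqrt{352695}}{5} \approx 118.78$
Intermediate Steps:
$V = \frac{9639}{5}$ ($V = 918 \left(\left(-42\right) \left(- \frac{1}{20}\right)\right) = 918 \cdot \frac{21}{10} = \frac{9639}{5} \approx 1927.8$)
$\sqrt{\left(-870\right) \left(-14\right) + V} = \sqrt{\left(-870\right) \left(-14\right) + \frac{9639}{5}} = \sqrt{12180 + \frac{9639}{5}} = \sqrt{\frac{70539}{5}} = \frac{\sqrt{352695}}{5}$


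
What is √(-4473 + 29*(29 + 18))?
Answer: I*√3110 ≈ 55.767*I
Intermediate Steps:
√(-4473 + 29*(29 + 18)) = √(-4473 + 29*47) = √(-4473 + 1363) = √(-3110) = I*√3110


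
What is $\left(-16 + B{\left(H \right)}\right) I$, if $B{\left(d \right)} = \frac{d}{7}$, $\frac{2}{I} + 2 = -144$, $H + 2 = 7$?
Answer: $\frac{107}{511} \approx 0.20939$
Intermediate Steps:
$H = 5$ ($H = -2 + 7 = 5$)
$I = - \frac{1}{73}$ ($I = \frac{2}{-2 - 144} = \frac{2}{-146} = 2 \left(- \frac{1}{146}\right) = - \frac{1}{73} \approx -0.013699$)
$B{\left(d \right)} = \frac{d}{7}$ ($B{\left(d \right)} = d \frac{1}{7} = \frac{d}{7}$)
$\left(-16 + B{\left(H \right)}\right) I = \left(-16 + \frac{1}{7} \cdot 5\right) \left(- \frac{1}{73}\right) = \left(-16 + \frac{5}{7}\right) \left(- \frac{1}{73}\right) = \left(- \frac{107}{7}\right) \left(- \frac{1}{73}\right) = \frac{107}{511}$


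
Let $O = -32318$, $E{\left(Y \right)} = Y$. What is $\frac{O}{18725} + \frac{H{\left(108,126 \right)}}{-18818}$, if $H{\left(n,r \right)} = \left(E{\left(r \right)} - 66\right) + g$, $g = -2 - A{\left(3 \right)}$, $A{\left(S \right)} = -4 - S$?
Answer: $- \frac{609377249}{352367050} \approx -1.7294$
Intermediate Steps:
$g = 5$ ($g = -2 - \left(-4 - 3\right) = -2 - -7 = -2 + 7 = 5$)
$H{\left(n,r \right)} = -61 + r$ ($H{\left(n,r \right)} = \left(r - 66\right) + 5 = \left(-66 + r\right) + 5 = -61 + r$)
$\frac{O}{18725} + \frac{H{\left(108,126 \right)}}{-18818} = - \frac{32318}{18725} + \frac{-61 + 126}{-18818} = \left(-32318\right) \frac{1}{18725} + 65 \left(- \frac{1}{18818}\right) = - \frac{32318}{18725} - \frac{65}{18818} = - \frac{609377249}{352367050}$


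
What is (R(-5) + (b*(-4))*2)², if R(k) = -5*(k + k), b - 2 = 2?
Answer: 324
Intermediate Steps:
b = 4 (b = 2 + 2 = 4)
R(k) = -10*k
(R(-5) + (b*(-4))*2)² = (-10*(-5) + (4*(-4))*2)² = (50 - 16*2)² = (50 - 32)² = 18² = 324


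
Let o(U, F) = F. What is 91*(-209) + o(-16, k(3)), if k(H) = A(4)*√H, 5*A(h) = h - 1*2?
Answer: -19019 + 2*√3/5 ≈ -19018.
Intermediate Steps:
A(h) = -⅖ + h/5 (A(h) = (h - 1*2)/5 = (h - 2)/5 = (-2 + h)/5 = -⅖ + h/5)
k(H) = 2*√H/5 (k(H) = (-⅖ + (⅕)*4)*√H = (-⅖ + ⅘)*√H = 2*√H/5)
91*(-209) + o(-16, k(3)) = 91*(-209) + 2*√3/5 = -19019 + 2*√3/5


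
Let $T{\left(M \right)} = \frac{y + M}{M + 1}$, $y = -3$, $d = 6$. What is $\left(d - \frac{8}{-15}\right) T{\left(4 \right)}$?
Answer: $\frac{98}{75} \approx 1.3067$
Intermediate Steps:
$T{\left(M \right)} = \frac{-3 + M}{1 + M}$ ($T{\left(M \right)} = \frac{-3 + M}{M + 1} = \frac{-3 + M}{1 + M}$)
$\left(d - \frac{8}{-15}\right) T{\left(4 \right)} = \left(6 - \frac{8}{-15}\right) \frac{-3 + 4}{1 + 4} = \left(6 - - \frac{8}{15}\right) \frac{1}{5} \cdot 1 = \left(6 + \frac{8}{15}\right) \frac{1}{5} \cdot 1 = \frac{98}{15} \cdot \frac{1}{5} = \frac{98}{75}$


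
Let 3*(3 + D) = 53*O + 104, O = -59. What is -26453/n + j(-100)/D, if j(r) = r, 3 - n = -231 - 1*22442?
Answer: -9175337/8594204 ≈ -1.0676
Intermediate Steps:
n = 22676 (n = 3 - (-231 - 1*22442) = 3 - (-231 - 22442) = 3 - 1*(-22673) = 3 + 22673 = 22676)
D = -3032/3 (D = -3 + (53*(-59) + 104)/3 = -3 + (-3127 + 104)/3 = -3 + (⅓)*(-3023) = -3 - 3023/3 = -3032/3 ≈ -1010.7)
-26453/n + j(-100)/D = -26453/22676 - 100/(-3032/3) = -26453*1/22676 - 100*(-3/3032) = -26453/22676 + 75/758 = -9175337/8594204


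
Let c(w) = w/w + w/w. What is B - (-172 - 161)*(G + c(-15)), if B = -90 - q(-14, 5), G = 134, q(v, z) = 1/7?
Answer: 316385/7 ≈ 45198.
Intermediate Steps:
q(v, z) = ⅐
B = -631/7 (B = -90 - 1*⅐ = -90 - ⅐ = -631/7 ≈ -90.143)
c(w) = 2 (c(w) = 1 + 1 = 2)
B - (-172 - 161)*(G + c(-15)) = -631/7 - (-172 - 161)*(134 + 2) = -631/7 - (-333)*136 = -631/7 - 1*(-45288) = -631/7 + 45288 = 316385/7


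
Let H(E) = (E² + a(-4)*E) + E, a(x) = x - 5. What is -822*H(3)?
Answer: 12330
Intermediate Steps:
a(x) = -5 + x
H(E) = E² - 8*E (H(E) = (E² + (-5 - 4)*E) + E = (E² - 9*E) + E = E² - 8*E)
-822*H(3) = -2466*(-8 + 3) = -2466*(-5) = -822*(-15) = 12330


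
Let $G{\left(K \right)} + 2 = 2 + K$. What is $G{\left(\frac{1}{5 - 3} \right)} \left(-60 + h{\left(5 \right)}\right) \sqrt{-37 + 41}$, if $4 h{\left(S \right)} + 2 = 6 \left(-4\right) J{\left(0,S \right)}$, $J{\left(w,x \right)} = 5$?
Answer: $- \frac{181}{2} \approx -90.5$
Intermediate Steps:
$h{\left(S \right)} = - \frac{61}{2}$ ($h{\left(S \right)} = - \frac{1}{2} + \frac{6 \left(-4\right) 5}{4} = - \frac{1}{2} + \frac{\left(-24\right) 5}{4} = - \frac{1}{2} + \frac{1}{4} \left(-120\right) = - \frac{1}{2} - 30 = - \frac{61}{2}$)
$G{\left(K \right)} = K$ ($G{\left(K \right)} = -2 + \left(2 + K\right) = K$)
$G{\left(\frac{1}{5 - 3} \right)} \left(-60 + h{\left(5 \right)}\right) \sqrt{-37 + 41} = \frac{\left(-60 - \frac{61}{2}\right) \sqrt{-37 + 41}}{5 - 3} = \frac{\left(- \frac{181}{2}\right) \sqrt{4}}{2} = \frac{\left(- \frac{181}{2}\right) 2}{2} = \frac{1}{2} \left(-181\right) = - \frac{181}{2}$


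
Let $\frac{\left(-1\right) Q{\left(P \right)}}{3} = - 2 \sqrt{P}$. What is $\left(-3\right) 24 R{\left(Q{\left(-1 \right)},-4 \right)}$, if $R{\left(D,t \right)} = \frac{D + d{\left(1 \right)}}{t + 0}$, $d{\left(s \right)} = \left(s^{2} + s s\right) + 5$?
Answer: $126 + 108 i \approx 126.0 + 108.0 i$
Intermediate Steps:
$d{\left(s \right)} = 5 + 2 s^{2}$ ($d{\left(s \right)} = \left(s^{2} + s^{2}\right) + 5 = 2 s^{2} + 5 = 5 + 2 s^{2}$)
$Q{\left(P \right)} = 6 \sqrt{P}$ ($Q{\left(P \right)} = - 3 \left(- 2 \sqrt{P}\right) = 6 \sqrt{P}$)
$R{\left(D,t \right)} = \frac{7 + D}{t}$ ($R{\left(D,t \right)} = \frac{D + \left(5 + 2 \cdot 1^{2}\right)}{t + 0} = \frac{D + \left(5 + 2 \cdot 1\right)}{t} = \frac{D + \left(5 + 2\right)}{t} = \frac{D + 7}{t} = \frac{7 + D}{t}$)
$\left(-3\right) 24 R{\left(Q{\left(-1 \right)},-4 \right)} = \left(-3\right) 24 \frac{7 + 6 \sqrt{-1}}{-4} = - 72 \left(- \frac{7 + 6 i}{4}\right) = - 72 \left(- \frac{7}{4} - \frac{3 i}{2}\right) = 126 + 108 i$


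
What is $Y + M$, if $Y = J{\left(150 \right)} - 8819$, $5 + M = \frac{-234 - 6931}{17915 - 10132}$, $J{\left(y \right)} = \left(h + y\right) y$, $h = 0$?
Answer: $\frac{106433143}{7783} \approx 13675.0$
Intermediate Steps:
$J{\left(y \right)} = y^{2}$ ($J{\left(y \right)} = \left(0 + y\right) y = y y = y^{2}$)
$M = - \frac{46080}{7783}$ ($M = -5 + \frac{-234 - 6931}{17915 - 10132} = -5 - \frac{7165}{7783} = - \frac{46080}{7783} \approx -5.9206$)
$Y = 13681$ ($Y = 150^{2} - 8819 = 22500 - 8819 = 13681$)
$Y + M = 13681 - \frac{46080}{7783} = \frac{106433143}{7783}$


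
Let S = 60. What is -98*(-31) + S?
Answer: 3098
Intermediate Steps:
-98*(-31) + S = -98*(-31) + 60 = 3038 + 60 = 3098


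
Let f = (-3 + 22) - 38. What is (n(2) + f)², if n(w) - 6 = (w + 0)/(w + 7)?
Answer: 13225/81 ≈ 163.27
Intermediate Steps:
f = -19 (f = 19 - 38 = -19)
n(w) = 6 + w/(7 + w) (n(w) = 6 + (w + 0)/(w + 7) = 6 + w/(7 + w))
(n(2) + f)² = (7*(6 + 2)/(7 + 2) - 19)² = (7*8/9 - 19)² = (7*(⅑)*8 - 19)² = (56/9 - 19)² = (-115/9)² = 13225/81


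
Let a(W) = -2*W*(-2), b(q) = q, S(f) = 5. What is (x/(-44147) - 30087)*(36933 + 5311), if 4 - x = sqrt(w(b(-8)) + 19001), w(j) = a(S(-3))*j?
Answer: -56110626499492/44147 + 42244*sqrt(18841)/44147 ≈ -1.2710e+9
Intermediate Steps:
a(W) = 4*W
w(j) = 20*j (w(j) = (4*5)*j = 20*j)
x = 4 - sqrt(18841) (x = 4 - sqrt(20*(-8) + 19001) = 4 - sqrt(-160 + 19001) = 4 - sqrt(18841) ≈ -133.26)
(x/(-44147) - 30087)*(36933 + 5311) = ((4 - sqrt(18841))/(-44147) - 30087)*(36933 + 5311) = ((4 - sqrt(18841))*(-1/44147) - 30087)*42244 = ((-4/44147 + sqrt(18841)/44147) - 30087)*42244 = (-1328250793/44147 + sqrt(18841)/44147)*42244 = -56110626499492/44147 + 42244*sqrt(18841)/44147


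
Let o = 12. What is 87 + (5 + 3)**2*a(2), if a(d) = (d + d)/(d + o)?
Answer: 737/7 ≈ 105.29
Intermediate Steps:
a(d) = 2*d/(12 + d) (a(d) = (d + d)/(d + 12) = (2*d)/(12 + d) = 2*d/(12 + d))
87 + (5 + 3)**2*a(2) = 87 + (5 + 3)**2*(2*2/(12 + 2)) = 87 + 8**2*(2*2/14) = 87 + 64*(2*2*(1/14)) = 87 + 64*(2/7) = 87 + 128/7 = 737/7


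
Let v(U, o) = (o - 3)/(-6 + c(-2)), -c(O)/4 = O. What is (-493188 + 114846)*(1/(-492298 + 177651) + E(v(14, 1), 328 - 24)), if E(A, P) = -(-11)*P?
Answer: -398083721737914/314647 ≈ -1.2652e+9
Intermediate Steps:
c(O) = -4*O
v(U, o) = -3/2 + o/2 (v(U, o) = (o - 3)/(-6 - 4*(-2)) = (-3 + o)/(-6 + 8) = (-3 + o)/2 = (-3 + o)*(½) = -3/2 + o/2)
E(A, P) = 11*P
(-493188 + 114846)*(1/(-492298 + 177651) + E(v(14, 1), 328 - 24)) = (-493188 + 114846)*(1/(-492298 + 177651) + 11*(328 - 24)) = -378342*(1/(-314647) + 11*304) = -378342*(-1/314647 + 3344) = -378342*1052179567/314647 = -398083721737914/314647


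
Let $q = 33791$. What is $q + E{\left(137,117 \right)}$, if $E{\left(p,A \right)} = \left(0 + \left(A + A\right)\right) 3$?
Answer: $34493$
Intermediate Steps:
$E{\left(p,A \right)} = 6 A$ ($E{\left(p,A \right)} = \left(0 + 2 A\right) 3 = 2 A 3 = 6 A$)
$q + E{\left(137,117 \right)} = 33791 + 6 \cdot 117 = 33791 + 702 = 34493$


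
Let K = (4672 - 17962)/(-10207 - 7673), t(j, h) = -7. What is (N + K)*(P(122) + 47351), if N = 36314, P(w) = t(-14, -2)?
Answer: 256173495732/149 ≈ 1.7193e+9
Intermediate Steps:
P(w) = -7
K = 443/596 (K = -13290/(-17880) = -13290*(-1/17880) = 443/596 ≈ 0.74329)
(N + K)*(P(122) + 47351) = (36314 + 443/596)*(-7 + 47351) = (21643587/596)*47344 = 256173495732/149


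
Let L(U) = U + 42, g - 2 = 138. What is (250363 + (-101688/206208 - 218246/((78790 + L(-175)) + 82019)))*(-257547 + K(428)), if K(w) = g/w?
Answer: -1190589230128691101361/18464564568 ≈ -6.4480e+10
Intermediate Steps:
g = 140 (g = 2 + 138 = 140)
L(U) = 42 + U
K(w) = 140/w
(250363 + (-101688/206208 - 218246/((78790 + L(-175)) + 82019)))*(-257547 + K(428)) = (250363 + (-101688/206208 - 218246/((78790 + (42 - 175)) + 82019)))*(-257547 + 140/428) = (250363 + (-101688*1/206208 - 218246/((78790 - 133) + 82019)))*(-257547 + 140*(1/428)) = (250363 + (-4237/8592 - 218246/(78657 + 82019)))*(-257547 + 35/107) = (250363 + (-4237/8592 - 218246/160676))*(-27557494/107) = (250363 + (-4237/8592 - 218246*1/160676))*(-27557494/107) = (250363 + (-4237/8592 - 109123/80338))*(-27557494/107) = (250363 - 638988461/345132048)*(-27557494/107) = (86407655944963/345132048)*(-27557494/107) = -1190589230128691101361/18464564568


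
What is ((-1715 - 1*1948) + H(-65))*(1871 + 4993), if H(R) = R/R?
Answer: -25135968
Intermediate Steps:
H(R) = 1
((-1715 - 1*1948) + H(-65))*(1871 + 4993) = ((-1715 - 1*1948) + 1)*(1871 + 4993) = ((-1715 - 1948) + 1)*6864 = (-3663 + 1)*6864 = -3662*6864 = -25135968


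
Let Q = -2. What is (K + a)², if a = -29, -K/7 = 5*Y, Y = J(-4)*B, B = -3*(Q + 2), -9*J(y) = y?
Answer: 841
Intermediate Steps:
J(y) = -y/9
B = 0 (B = -3*(-2 + 2) = -3*0 = 0)
Y = 0 (Y = -⅑*(-4)*0 = (4/9)*0 = 0)
K = 0 (K = -35*0 = -7*0 = 0)
(K + a)² = (0 - 29)² = (-29)² = 841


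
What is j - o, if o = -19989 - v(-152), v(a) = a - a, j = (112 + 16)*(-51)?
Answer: 13461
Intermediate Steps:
j = -6528 (j = 128*(-51) = -6528)
v(a) = 0
o = -19989 (o = -19989 - 1*0 = -19989 + 0 = -19989)
j - o = -6528 - 1*(-19989) = -6528 + 19989 = 13461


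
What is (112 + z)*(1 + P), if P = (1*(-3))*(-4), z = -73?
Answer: 507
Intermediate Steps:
P = 12 (P = -3*(-4) = 12)
(112 + z)*(1 + P) = (112 - 73)*(1 + 12) = 39*13 = 507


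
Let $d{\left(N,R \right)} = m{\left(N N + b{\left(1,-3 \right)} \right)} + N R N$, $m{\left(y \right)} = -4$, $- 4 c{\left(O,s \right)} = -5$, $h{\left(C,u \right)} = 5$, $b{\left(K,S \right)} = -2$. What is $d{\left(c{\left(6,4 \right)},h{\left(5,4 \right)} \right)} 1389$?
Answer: $\frac{84729}{16} \approx 5295.6$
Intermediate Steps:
$c{\left(O,s \right)} = \frac{5}{4}$ ($c{\left(O,s \right)} = \left(- \frac{1}{4}\right) \left(-5\right) = \frac{5}{4}$)
$d{\left(N,R \right)} = -4 + R N^{2}$ ($d{\left(N,R \right)} = -4 + N R N = -4 + R N^{2}$)
$d{\left(c{\left(6,4 \right)},h{\left(5,4 \right)} \right)} 1389 = \left(-4 + 5 \left(\frac{5}{4}\right)^{2}\right) 1389 = \left(-4 + 5 \cdot \frac{25}{16}\right) 1389 = \left(-4 + \frac{125}{16}\right) 1389 = \frac{61}{16} \cdot 1389 = \frac{84729}{16}$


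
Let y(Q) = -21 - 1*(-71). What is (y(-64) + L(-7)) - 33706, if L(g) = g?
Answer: -33663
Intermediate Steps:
y(Q) = 50 (y(Q) = -21 + 71 = 50)
(y(-64) + L(-7)) - 33706 = (50 - 7) - 33706 = 43 - 33706 = -33663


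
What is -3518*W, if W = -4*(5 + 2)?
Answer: 98504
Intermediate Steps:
W = -28 (W = -4*7 = -28)
-3518*W = -3518*(-28) = 98504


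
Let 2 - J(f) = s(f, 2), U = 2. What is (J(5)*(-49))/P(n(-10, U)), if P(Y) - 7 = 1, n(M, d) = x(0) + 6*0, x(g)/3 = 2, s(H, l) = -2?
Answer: -49/2 ≈ -24.500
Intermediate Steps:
x(g) = 6 (x(g) = 3*2 = 6)
J(f) = 4 (J(f) = 2 - 1*(-2) = 2 + 2 = 4)
n(M, d) = 6 (n(M, d) = 6 + 6*0 = 6 + 0 = 6)
P(Y) = 8 (P(Y) = 7 + 1 = 8)
(J(5)*(-49))/P(n(-10, U)) = (4*(-49))/8 = -196*⅛ = -49/2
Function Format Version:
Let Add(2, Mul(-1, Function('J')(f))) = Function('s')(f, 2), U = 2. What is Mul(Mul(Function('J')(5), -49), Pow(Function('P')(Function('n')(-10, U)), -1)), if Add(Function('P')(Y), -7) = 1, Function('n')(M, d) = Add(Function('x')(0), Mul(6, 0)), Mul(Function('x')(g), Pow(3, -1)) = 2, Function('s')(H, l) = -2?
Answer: Rational(-49, 2) ≈ -24.500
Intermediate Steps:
Function('x')(g) = 6 (Function('x')(g) = Mul(3, 2) = 6)
Function('J')(f) = 4 (Function('J')(f) = Add(2, Mul(-1, -2)) = Add(2, 2) = 4)
Function('n')(M, d) = 6 (Function('n')(M, d) = Add(6, Mul(6, 0)) = Add(6, 0) = 6)
Function('P')(Y) = 8 (Function('P')(Y) = Add(7, 1) = 8)
Mul(Mul(Function('J')(5), -49), Pow(Function('P')(Function('n')(-10, U)), -1)) = Mul(Mul(4, -49), Pow(8, -1)) = Mul(-196, Rational(1, 8)) = Rational(-49, 2)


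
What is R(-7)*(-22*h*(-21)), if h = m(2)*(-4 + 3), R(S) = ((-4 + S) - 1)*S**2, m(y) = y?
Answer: 543312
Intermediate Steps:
R(S) = S**2*(-5 + S) (R(S) = (-5 + S)*S**2 = S**2*(-5 + S))
h = -2 (h = 2*(-4 + 3) = 2*(-1) = -2)
R(-7)*(-22*h*(-21)) = ((-7)**2*(-5 - 7))*(-22*(-2)*(-21)) = (49*(-12))*(44*(-21)) = -588*(-924) = 543312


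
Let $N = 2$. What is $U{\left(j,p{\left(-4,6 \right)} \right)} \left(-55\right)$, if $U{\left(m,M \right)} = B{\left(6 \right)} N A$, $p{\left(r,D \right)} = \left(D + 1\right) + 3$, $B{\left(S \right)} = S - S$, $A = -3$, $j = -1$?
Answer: $0$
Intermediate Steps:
$B{\left(S \right)} = 0$
$p{\left(r,D \right)} = 4 + D$ ($p{\left(r,D \right)} = \left(1 + D\right) + 3 = 4 + D$)
$U{\left(m,M \right)} = 0$ ($U{\left(m,M \right)} = 0 \cdot 2 \left(-3\right) = 0 \left(-3\right) = 0$)
$U{\left(j,p{\left(-4,6 \right)} \right)} \left(-55\right) = 0 \left(-55\right) = 0$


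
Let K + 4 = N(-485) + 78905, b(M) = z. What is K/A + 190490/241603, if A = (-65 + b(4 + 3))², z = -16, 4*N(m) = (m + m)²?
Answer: 77143588868/1585157283 ≈ 48.666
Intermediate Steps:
N(m) = m² (N(m) = (m + m)²/4 = (2*m)²/4 = (4*m²)/4 = m²)
b(M) = -16
K = 314126 (K = -4 + ((-485)² + 78905) = -4 + (235225 + 78905) = -4 + 314130 = 314126)
A = 6561 (A = (-65 - 16)² = (-81)² = 6561)
K/A + 190490/241603 = 314126/6561 + 190490/241603 = 77143588868/1585157283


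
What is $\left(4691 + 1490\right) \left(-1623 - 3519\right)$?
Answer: $-31782702$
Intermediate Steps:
$\left(4691 + 1490\right) \left(-1623 - 3519\right) = 6181 \left(-5142\right) = -31782702$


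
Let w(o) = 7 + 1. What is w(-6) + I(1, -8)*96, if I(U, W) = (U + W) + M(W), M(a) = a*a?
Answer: 5480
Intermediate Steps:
M(a) = a²
w(o) = 8
I(U, W) = U + W + W² (I(U, W) = (U + W) + W² = U + W + W²)
w(-6) + I(1, -8)*96 = 8 + (1 - 8 + (-8)²)*96 = 8 + (1 - 8 + 64)*96 = 8 + 57*96 = 8 + 5472 = 5480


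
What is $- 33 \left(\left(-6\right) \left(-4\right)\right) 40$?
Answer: $-31680$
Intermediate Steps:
$- 33 \left(\left(-6\right) \left(-4\right)\right) 40 = \left(-33\right) 24 \cdot 40 = \left(-792\right) 40 = -31680$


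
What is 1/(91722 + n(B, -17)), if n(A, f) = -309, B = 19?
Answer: 1/91413 ≈ 1.0939e-5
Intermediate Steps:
1/(91722 + n(B, -17)) = 1/(91722 - 309) = 1/91413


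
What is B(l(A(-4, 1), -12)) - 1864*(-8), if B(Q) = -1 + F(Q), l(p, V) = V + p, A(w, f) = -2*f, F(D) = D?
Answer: 14897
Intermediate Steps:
B(Q) = -1 + Q
B(l(A(-4, 1), -12)) - 1864*(-8) = (-1 + (-12 - 2*1)) - 1864*(-8) = (-1 + (-12 - 2)) - 1*(-14912) = (-1 - 14) + 14912 = -15 + 14912 = 14897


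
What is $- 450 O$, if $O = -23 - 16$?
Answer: $17550$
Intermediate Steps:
$O = -39$ ($O = -23 - 16 = -39$)
$- 450 O = \left(-450\right) \left(-39\right) = 17550$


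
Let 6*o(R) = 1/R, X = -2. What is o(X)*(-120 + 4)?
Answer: 29/3 ≈ 9.6667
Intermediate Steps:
o(R) = 1/(6*R)
o(X)*(-120 + 4) = ((1/6)/(-2))*(-120 + 4) = ((1/6)*(-1/2))*(-116) = -1/12*(-116) = 29/3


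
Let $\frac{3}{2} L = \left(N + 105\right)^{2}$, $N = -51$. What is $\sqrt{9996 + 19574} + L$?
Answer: $1944 + \sqrt{29570} \approx 2116.0$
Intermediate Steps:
$L = 1944$ ($L = \frac{2 \left(-51 + 105\right)^{2}}{3} = \frac{2 \cdot 54^{2}}{3} = \frac{2}{3} \cdot 2916 = 1944$)
$\sqrt{9996 + 19574} + L = \sqrt{9996 + 19574} + 1944 = \sqrt{29570} + 1944 = 1944 + \sqrt{29570}$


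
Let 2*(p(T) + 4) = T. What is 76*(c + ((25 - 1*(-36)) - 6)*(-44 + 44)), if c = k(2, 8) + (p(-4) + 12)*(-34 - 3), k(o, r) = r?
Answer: -16264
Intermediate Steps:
p(T) = -4 + T/2
c = -214 (c = 8 + ((-4 + (½)*(-4)) + 12)*(-34 - 3) = 8 + ((-4 - 2) + 12)*(-37) = 8 + (-6 + 12)*(-37) = 8 + 6*(-37) = 8 - 222 = -214)
76*(c + ((25 - 1*(-36)) - 6)*(-44 + 44)) = 76*(-214 + ((25 - 1*(-36)) - 6)*(-44 + 44)) = 76*(-214 + ((25 + 36) - 6)*0) = 76*(-214 + (61 - 6)*0) = 76*(-214 + 55*0) = 76*(-214 + 0) = 76*(-214) = -16264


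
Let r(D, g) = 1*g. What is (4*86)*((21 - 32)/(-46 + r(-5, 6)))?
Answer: 473/5 ≈ 94.600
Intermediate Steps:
r(D, g) = g
(4*86)*((21 - 32)/(-46 + r(-5, 6))) = (4*86)*((21 - 32)/(-46 + 6)) = 344*(-11/(-40)) = 344*(-11*(-1/40)) = 344*(11/40) = 473/5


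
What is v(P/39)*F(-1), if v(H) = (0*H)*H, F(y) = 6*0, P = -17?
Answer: 0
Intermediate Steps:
F(y) = 0
v(H) = 0 (v(H) = 0*H = 0)
v(P/39)*F(-1) = 0*0 = 0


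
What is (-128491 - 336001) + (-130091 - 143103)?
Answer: -737686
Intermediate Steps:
(-128491 - 336001) + (-130091 - 143103) = -464492 - 273194 = -737686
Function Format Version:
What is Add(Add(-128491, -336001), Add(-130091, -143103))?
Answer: -737686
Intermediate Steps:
Add(Add(-128491, -336001), Add(-130091, -143103)) = Add(-464492, -273194) = -737686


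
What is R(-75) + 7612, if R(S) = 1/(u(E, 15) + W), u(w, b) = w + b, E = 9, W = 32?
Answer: 426273/56 ≈ 7612.0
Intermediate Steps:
u(w, b) = b + w
R(S) = 1/56 (R(S) = 1/((15 + 9) + 32) = 1/(24 + 32) = 1/56)
R(-75) + 7612 = 1/56 + 7612 = 426273/56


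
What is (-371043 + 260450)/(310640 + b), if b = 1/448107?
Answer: -49557497451/139199958481 ≈ -0.35602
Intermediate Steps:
b = 1/448107 ≈ 2.2316e-6
(-371043 + 260450)/(310640 + b) = (-371043 + 260450)/(310640 + 1/448107) = -110593/139199958481/448107 = -110593*448107/139199958481 = -49557497451/139199958481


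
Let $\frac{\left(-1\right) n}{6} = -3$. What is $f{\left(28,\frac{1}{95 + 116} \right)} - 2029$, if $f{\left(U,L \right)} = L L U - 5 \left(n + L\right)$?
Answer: $- \frac{94341026}{44521} \approx -2119.0$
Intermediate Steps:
$n = 18$ ($n = \left(-6\right) \left(-3\right) = 18$)
$f{\left(U,L \right)} = -90 - 5 L + U L^{2}$ ($f{\left(U,L \right)} = L L U - 5 \left(18 + L\right) = L^{2} U - \left(90 + 5 L\right) = U L^{2} - \left(90 + 5 L\right) = -90 - 5 L + U L^{2}$)
$f{\left(28,\frac{1}{95 + 116} \right)} - 2029 = \left(-90 - \frac{5}{95 + 116} + 28 \left(\frac{1}{95 + 116}\right)^{2}\right) - 2029 = \left(-90 - \frac{5}{211} + 28 \left(\frac{1}{211}\right)^{2}\right) - 2029 = \left(-90 - \frac{5}{211} + \frac{28}{44521}\right) - 2029 = - \frac{4007917}{44521} - 2029 = - \frac{94341026}{44521}$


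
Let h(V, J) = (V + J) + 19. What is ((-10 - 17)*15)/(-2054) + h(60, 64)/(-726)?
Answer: 7/33891 ≈ 0.00020654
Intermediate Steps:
h(V, J) = 19 + J + V (h(V, J) = (J + V) + 19 = 19 + J + V)
((-10 - 17)*15)/(-2054) + h(60, 64)/(-726) = ((-10 - 17)*15)/(-2054) + (19 + 64 + 60)/(-726) = -27*15*(-1/2054) + 143*(-1/726) = -405*(-1/2054) - 13/66 = 405/2054 - 13/66 = 7/33891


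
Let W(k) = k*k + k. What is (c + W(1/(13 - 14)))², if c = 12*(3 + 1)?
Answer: 2304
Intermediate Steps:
c = 48 (c = 12*4 = 48)
W(k) = k + k² (W(k) = k² + k = k + k²)
(c + W(1/(13 - 14)))² = (48 + (1 + 1/(13 - 14))/(13 - 14))² = (48 + (1 + 1/(-1))/(-1))² = (48 - (1 - 1))² = (48 - 1*0)² = (48 + 0)² = 48² = 2304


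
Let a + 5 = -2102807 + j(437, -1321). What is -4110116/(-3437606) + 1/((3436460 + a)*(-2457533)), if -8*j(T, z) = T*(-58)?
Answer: 27005681987983039998/22586928066265297735 ≈ 1.1956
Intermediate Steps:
j(T, z) = 29*T/4 (j(T, z) = -T*(-58)/8 = -(-29)*T/4 = 29*T/4)
a = -8398575/4 (a = -5 + (-2102807 + (29/4)*437) = -5 + (-2102807 + 12673/4) = -5 - 8398555/4 = -8398575/4 ≈ -2.0996e+6)
-4110116/(-3437606) + 1/((3436460 + a)*(-2457533)) = -4110116/(-3437606) + 1/((3436460 - 8398575/4)*(-2457533)) = -4110116*(-1/3437606) - 1/2457533/(5347265/4) = 2055058/1718803 + (4/5347265)*(-1/2457533) = 2055058/1718803 - 4/13141080197245 = 27005681987983039998/22586928066265297735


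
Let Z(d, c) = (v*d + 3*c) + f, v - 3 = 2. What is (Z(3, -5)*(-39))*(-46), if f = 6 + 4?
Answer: 17940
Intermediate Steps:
v = 5 (v = 3 + 2 = 5)
f = 10
Z(d, c) = 10 + 3*c + 5*d (Z(d, c) = (5*d + 3*c) + 10 = (3*c + 5*d) + 10 = 10 + 3*c + 5*d)
(Z(3, -5)*(-39))*(-46) = ((10 + 3*(-5) + 5*3)*(-39))*(-46) = ((10 - 15 + 15)*(-39))*(-46) = (10*(-39))*(-46) = -390*(-46) = 17940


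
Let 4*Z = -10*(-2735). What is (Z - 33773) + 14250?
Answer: -25371/2 ≈ -12686.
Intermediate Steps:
Z = 13675/2 (Z = (-10*(-2735))/4 = (1/4)*27350 = 13675/2 ≈ 6837.5)
(Z - 33773) + 14250 = (13675/2 - 33773) + 14250 = -53871/2 + 14250 = -25371/2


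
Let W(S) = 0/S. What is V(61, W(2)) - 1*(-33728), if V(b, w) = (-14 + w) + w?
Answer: 33714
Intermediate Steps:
W(S) = 0
V(b, w) = -14 + 2*w
V(61, W(2)) - 1*(-33728) = (-14 + 2*0) - 1*(-33728) = (-14 + 0) + 33728 = -14 + 33728 = 33714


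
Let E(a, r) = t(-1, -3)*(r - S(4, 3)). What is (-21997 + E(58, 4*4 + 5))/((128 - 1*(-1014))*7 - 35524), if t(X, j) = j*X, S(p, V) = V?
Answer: 21943/27530 ≈ 0.79706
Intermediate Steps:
t(X, j) = X*j
E(a, r) = -9 + 3*r (E(a, r) = (-1*(-3))*(r - 1*3) = 3*(r - 3) = 3*(-3 + r) = -9 + 3*r)
(-21997 + E(58, 4*4 + 5))/((128 - 1*(-1014))*7 - 35524) = (-21997 + (-9 + 3*(4*4 + 5)))/((128 - 1*(-1014))*7 - 35524) = (-21997 + (-9 + 3*(16 + 5)))/((128 + 1014)*7 - 35524) = (-21997 + (-9 + 3*21))/(1142*7 - 35524) = (-21997 + (-9 + 63))/(7994 - 35524) = (-21997 + 54)/(-27530) = -21943*(-1/27530) = 21943/27530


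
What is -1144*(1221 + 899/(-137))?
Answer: -190336432/137 ≈ -1.3893e+6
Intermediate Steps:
-1144*(1221 + 899/(-137)) = -1144*(1221 + 899*(-1/137)) = -1144*(1221 - 899/137) = -1144*166378/137 = -190336432/137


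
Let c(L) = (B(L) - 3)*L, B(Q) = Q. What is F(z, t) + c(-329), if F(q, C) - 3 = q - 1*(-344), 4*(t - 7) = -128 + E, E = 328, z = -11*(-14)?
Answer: 109729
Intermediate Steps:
z = 154
t = 57 (t = 7 + (-128 + 328)/4 = 7 + (¼)*200 = 7 + 50 = 57)
c(L) = L*(-3 + L) (c(L) = (L - 3)*L = (-3 + L)*L = L*(-3 + L))
F(q, C) = 347 + q (F(q, C) = 3 + (q - 1*(-344)) = 3 + (q + 344) = 3 + (344 + q) = 347 + q)
F(z, t) + c(-329) = (347 + 154) - 329*(-3 - 329) = 501 - 329*(-332) = 501 + 109228 = 109729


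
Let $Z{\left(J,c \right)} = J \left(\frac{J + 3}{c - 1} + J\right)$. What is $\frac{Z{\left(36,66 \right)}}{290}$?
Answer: $\frac{3294}{725} \approx 4.5434$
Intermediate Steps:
$Z{\left(J,c \right)} = J \left(J + \frac{3 + J}{-1 + c}\right)$ ($Z{\left(J,c \right)} = J \left(\frac{3 + J}{-1 + c} + J\right) = J \left(J + \frac{3 + J}{-1 + c}\right)$)
$\frac{Z{\left(36,66 \right)}}{290} = \frac{36 \frac{1}{-1 + 66} \left(3 + 36 \cdot 66\right)}{290} = \frac{36 \left(3 + 2376\right)}{65} \cdot \frac{1}{290} = 36 \cdot \frac{1}{65} \cdot 2379 \cdot \frac{1}{290} = \frac{6588}{5} \cdot \frac{1}{290} = \frac{3294}{725}$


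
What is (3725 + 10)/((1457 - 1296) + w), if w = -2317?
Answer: -3735/2156 ≈ -1.7324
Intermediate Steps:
(3725 + 10)/((1457 - 1296) + w) = (3725 + 10)/((1457 - 1296) - 2317) = 3735/(161 - 2317) = 3735/(-2156) = 3735*(-1/2156) = -3735/2156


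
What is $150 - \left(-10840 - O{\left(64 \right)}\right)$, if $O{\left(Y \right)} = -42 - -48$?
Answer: $10996$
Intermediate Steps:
$O{\left(Y \right)} = 6$ ($O{\left(Y \right)} = -42 + 48 = 6$)
$150 - \left(-10840 - O{\left(64 \right)}\right) = 150 + \left(\left(6 + 13407\right) - 2567\right) = 150 + \left(13413 - 2567\right) = 150 + 10846 = 10996$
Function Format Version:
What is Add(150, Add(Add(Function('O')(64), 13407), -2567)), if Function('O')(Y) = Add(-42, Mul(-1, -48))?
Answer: 10996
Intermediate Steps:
Function('O')(Y) = 6 (Function('O')(Y) = Add(-42, 48) = 6)
Add(150, Add(Add(Function('O')(64), 13407), -2567)) = Add(150, Add(Add(6, 13407), -2567)) = Add(150, Add(13413, -2567)) = Add(150, 10846) = 10996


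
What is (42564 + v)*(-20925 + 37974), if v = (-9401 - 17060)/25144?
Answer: 18245886769995/25144 ≈ 7.2566e+8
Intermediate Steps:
v = -26461/25144 (v = -26461*1/25144 = -26461/25144 ≈ -1.0524)
(42564 + v)*(-20925 + 37974) = (42564 - 26461/25144)*(-20925 + 37974) = (1070202755/25144)*17049 = 18245886769995/25144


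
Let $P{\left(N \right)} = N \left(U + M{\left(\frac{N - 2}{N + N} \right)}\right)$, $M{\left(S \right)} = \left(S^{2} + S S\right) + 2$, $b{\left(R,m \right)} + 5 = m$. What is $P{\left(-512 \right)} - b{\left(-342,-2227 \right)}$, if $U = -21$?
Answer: $\frac{2995711}{256} \approx 11702.0$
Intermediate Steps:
$b{\left(R,m \right)} = -5 + m$
$M{\left(S \right)} = 2 + 2 S^{2}$ ($M{\left(S \right)} = \left(S^{2} + S^{2}\right) + 2 = 2 S^{2} + 2 = 2 + 2 S^{2}$)
$P{\left(N \right)} = N \left(-19 + \frac{\left(-2 + N\right)^{2}}{2 N^{2}}\right)$ ($P{\left(N \right)} = N \left(-21 + \left(2 + 2 \left(\frac{N - 2}{N + N}\right)^{2}\right)\right) = N \left(-21 + \left(2 + 2 \left(\frac{-2 + N}{2 N}\right)^{2}\right)\right) = N \left(-21 + \left(2 + 2 \frac{\left(-2 + N\right)^{2}}{4 N^{2}}\right)\right) = N \left(-21 + \left(2 + \frac{\left(-2 + N\right)^{2}}{2 N^{2}}\right)\right) = N \left(-19 + \frac{\left(-2 + N\right)^{2}}{2 N^{2}}\right)$)
$P{\left(-512 \right)} - b{\left(-342,-2227 \right)} = \left(\left(-19\right) \left(-512\right) + \frac{\left(-2 - 512\right)^{2}}{2 \left(-512\right)}\right) - \left(-5 - 2227\right) = \left(9728 + \frac{1}{2} \left(- \frac{1}{512}\right) \left(-514\right)^{2}\right) - -2232 = \left(9728 + \frac{1}{2} \left(- \frac{1}{512}\right) 264196\right) + 2232 = \left(9728 - \frac{66049}{256}\right) + 2232 = \frac{2424319}{256} + 2232 = \frac{2995711}{256}$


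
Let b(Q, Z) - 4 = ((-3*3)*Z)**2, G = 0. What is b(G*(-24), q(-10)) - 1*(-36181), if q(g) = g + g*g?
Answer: 692285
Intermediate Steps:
q(g) = g + g**2
b(Q, Z) = 4 + 81*Z**2 (b(Q, Z) = 4 + ((-3*3)*Z)**2 = 4 + (-9*Z)**2 = 4 + 81*Z**2)
b(G*(-24), q(-10)) - 1*(-36181) = (4 + 81*(-10*(1 - 10))**2) - 1*(-36181) = (4 + 81*(-10*(-9))**2) + 36181 = (4 + 81*90**2) + 36181 = (4 + 81*8100) + 36181 = (4 + 656100) + 36181 = 656104 + 36181 = 692285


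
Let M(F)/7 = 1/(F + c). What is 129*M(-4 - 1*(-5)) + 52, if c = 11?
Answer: 509/4 ≈ 127.25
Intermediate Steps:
M(F) = 7/(11 + F) (M(F) = 7/(F + 11) = 7/(11 + F))
129*M(-4 - 1*(-5)) + 52 = 129*(7/(11 + (-4 - 1*(-5)))) + 52 = 129*(7/(11 + (-4 + 5))) + 52 = 129*(7/(11 + 1)) + 52 = 129*(7/12) + 52 = 301/4 + 52 = 509/4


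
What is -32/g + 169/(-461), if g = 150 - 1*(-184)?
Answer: -35599/76987 ≈ -0.46240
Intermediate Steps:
g = 334 (g = 150 + 184 = 334)
-32/g + 169/(-461) = -32/334 + 169/(-461) = -32*1/334 + 169*(-1/461) = -16/167 - 169/461 = -35599/76987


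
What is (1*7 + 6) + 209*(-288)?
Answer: -60179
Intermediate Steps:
(1*7 + 6) + 209*(-288) = (7 + 6) - 60192 = 13 - 60192 = -60179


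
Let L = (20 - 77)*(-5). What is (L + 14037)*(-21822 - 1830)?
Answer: -338743944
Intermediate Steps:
L = 285 (L = -57*(-5) = 285)
(L + 14037)*(-21822 - 1830) = (285 + 14037)*(-21822 - 1830) = 14322*(-23652) = -338743944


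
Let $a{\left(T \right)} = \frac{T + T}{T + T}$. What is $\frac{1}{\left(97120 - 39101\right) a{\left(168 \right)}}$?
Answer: $\frac{1}{58019} \approx 1.7236 \cdot 10^{-5}$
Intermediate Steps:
$a{\left(T \right)} = 1$ ($a{\left(T \right)} = \frac{2 T}{2 T} = 2 T \frac{1}{2 T} = 1$)
$\frac{1}{\left(97120 - 39101\right) a{\left(168 \right)}} = \frac{1}{\left(97120 - 39101\right) 1} = \frac{1}{58019} \cdot 1 = \frac{1}{58019}$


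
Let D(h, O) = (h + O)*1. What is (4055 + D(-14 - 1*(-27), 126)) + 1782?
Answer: 5976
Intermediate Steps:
D(h, O) = O + h (D(h, O) = (O + h)*1 = O + h)
(4055 + D(-14 - 1*(-27), 126)) + 1782 = (4055 + (126 + (-14 - 1*(-27)))) + 1782 = (4055 + (126 + (-14 + 27))) + 1782 = (4055 + (126 + 13)) + 1782 = (4055 + 139) + 1782 = 4194 + 1782 = 5976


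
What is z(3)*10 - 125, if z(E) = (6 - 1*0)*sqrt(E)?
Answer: -125 + 60*sqrt(3) ≈ -21.077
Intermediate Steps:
z(E) = 6*sqrt(E) (z(E) = (6 + 0)*sqrt(E) = 6*sqrt(E))
z(3)*10 - 125 = (6*sqrt(3))*10 - 125 = 60*sqrt(3) - 125 = -125 + 60*sqrt(3)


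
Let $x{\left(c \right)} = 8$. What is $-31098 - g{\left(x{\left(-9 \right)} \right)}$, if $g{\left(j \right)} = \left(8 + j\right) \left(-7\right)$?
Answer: $-30986$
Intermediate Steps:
$g{\left(j \right)} = -56 - 7 j$
$-31098 - g{\left(x{\left(-9 \right)} \right)} = -31098 - \left(-56 - 56\right) = -31098 - -112 = -31098 + 112 = -30986$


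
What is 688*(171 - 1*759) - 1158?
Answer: -405702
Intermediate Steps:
688*(171 - 1*759) - 1158 = 688*(171 - 759) - 1158 = 688*(-588) - 1158 = -404544 - 1158 = -405702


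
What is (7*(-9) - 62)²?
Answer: 15625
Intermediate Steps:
(7*(-9) - 62)² = (-63 - 62)² = (-125)² = 15625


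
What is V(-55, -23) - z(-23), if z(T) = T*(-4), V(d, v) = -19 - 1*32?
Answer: -143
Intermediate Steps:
V(d, v) = -51 (V(d, v) = -19 - 32 = -51)
z(T) = -4*T
V(-55, -23) - z(-23) = -51 - (-4)*(-23) = -51 - 1*92 = -51 - 92 = -143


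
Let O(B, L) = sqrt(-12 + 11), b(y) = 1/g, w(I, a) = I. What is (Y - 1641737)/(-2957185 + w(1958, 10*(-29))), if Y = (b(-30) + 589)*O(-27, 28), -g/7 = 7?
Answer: 1641737/2955227 - 780*I/3913679 ≈ 0.55554 - 0.0001993*I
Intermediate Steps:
g = -49 (g = -7*7 = -49)
b(y) = -1/49 (b(y) = 1/(-49) = -1/49)
O(B, L) = I (O(B, L) = sqrt(-1) = I)
Y = 28860*I/49 (Y = (-1/49 + 589)*I = 28860*I/49 ≈ 588.98*I)
(Y - 1641737)/(-2957185 + w(1958, 10*(-29))) = (28860*I/49 - 1641737)/(-2957185 + 1958) = (-1641737 + 28860*I/49)/(-2955227) = (-1641737 + 28860*I/49)*(-1/2955227) = 1641737/2955227 - 780*I/3913679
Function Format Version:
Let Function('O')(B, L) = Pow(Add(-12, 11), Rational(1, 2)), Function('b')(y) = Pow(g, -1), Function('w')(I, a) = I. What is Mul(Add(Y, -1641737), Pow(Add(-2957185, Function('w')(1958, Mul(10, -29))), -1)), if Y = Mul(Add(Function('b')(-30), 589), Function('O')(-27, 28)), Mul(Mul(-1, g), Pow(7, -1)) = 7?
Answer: Add(Rational(1641737, 2955227), Mul(Rational(-780, 3913679), I)) ≈ Add(0.55554, Mul(-0.00019930, I))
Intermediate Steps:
g = -49 (g = Mul(-7, 7) = -49)
Function('b')(y) = Rational(-1, 49) (Function('b')(y) = Pow(-49, -1) = Rational(-1, 49))
Function('O')(B, L) = I (Function('O')(B, L) = Pow(-1, Rational(1, 2)) = I)
Y = Mul(Rational(28860, 49), I) (Y = Mul(Add(Rational(-1, 49), 589), I) = Mul(Rational(28860, 49), I) ≈ Mul(588.98, I))
Mul(Add(Y, -1641737), Pow(Add(-2957185, Function('w')(1958, Mul(10, -29))), -1)) = Mul(Add(Mul(Rational(28860, 49), I), -1641737), Pow(Add(-2957185, 1958), -1)) = Mul(Add(-1641737, Mul(Rational(28860, 49), I)), Pow(-2955227, -1)) = Mul(Add(-1641737, Mul(Rational(28860, 49), I)), Rational(-1, 2955227)) = Add(Rational(1641737, 2955227), Mul(Rational(-780, 3913679), I))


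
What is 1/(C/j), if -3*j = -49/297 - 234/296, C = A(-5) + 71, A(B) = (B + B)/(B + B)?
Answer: 42001/9494496 ≈ 0.0044237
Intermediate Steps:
A(B) = 1 (A(B) = (2*B)/((2*B)) = (2*B)*(1/(2*B)) = 1)
C = 72 (C = 1 + 71 = 72)
j = 42001/131868 (j = -(-49/297 - 234/296)/3 = -(-49*1/297 - 234*1/296)/3 = -(-49/297 - 117/148)/3 = -⅓*(-42001/43956) = 42001/131868 ≈ 0.31851)
1/(C/j) = 1/(72/(42001/131868)) = 1/(72*(131868/42001)) = 1/(9494496/42001) = 42001/9494496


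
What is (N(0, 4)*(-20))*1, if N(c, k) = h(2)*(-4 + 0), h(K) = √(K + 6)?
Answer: 160*√2 ≈ 226.27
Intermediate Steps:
h(K) = √(6 + K)
N(c, k) = -8*√2 (N(c, k) = √(6 + 2)*(-4 + 0) = √8*(-4) = (2*√2)*(-4) = -8*√2)
(N(0, 4)*(-20))*1 = (-8*√2*(-20))*1 = (160*√2)*1 = 160*√2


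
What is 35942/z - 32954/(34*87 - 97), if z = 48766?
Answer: -752102351/69759763 ≈ -10.781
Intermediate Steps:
35942/z - 32954/(34*87 - 97) = 35942/48766 - 32954/(34*87 - 97) = 35942*(1/48766) - 32954/(2958 - 97) = 17971/24383 - 32954/2861 = -752102351/69759763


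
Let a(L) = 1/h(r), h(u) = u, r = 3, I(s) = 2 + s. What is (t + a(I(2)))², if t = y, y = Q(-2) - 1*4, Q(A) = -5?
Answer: 676/9 ≈ 75.111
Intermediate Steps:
a(L) = ⅓ (a(L) = 1/3 = ⅓)
y = -9 (y = -5 - 1*4 = -5 - 4 = -9)
t = -9
(t + a(I(2)))² = (-9 + ⅓)² = (-26/3)² = 676/9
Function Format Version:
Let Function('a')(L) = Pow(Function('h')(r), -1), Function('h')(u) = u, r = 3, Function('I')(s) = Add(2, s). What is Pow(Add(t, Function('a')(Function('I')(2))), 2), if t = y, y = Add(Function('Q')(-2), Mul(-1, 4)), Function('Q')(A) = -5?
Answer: Rational(676, 9) ≈ 75.111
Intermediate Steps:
Function('a')(L) = Rational(1, 3) (Function('a')(L) = Pow(3, -1) = Rational(1, 3))
y = -9 (y = Add(-5, Mul(-1, 4)) = Add(-5, -4) = -9)
t = -9
Pow(Add(t, Function('a')(Function('I')(2))), 2) = Pow(Add(-9, Rational(1, 3)), 2) = Pow(Rational(-26, 3), 2) = Rational(676, 9)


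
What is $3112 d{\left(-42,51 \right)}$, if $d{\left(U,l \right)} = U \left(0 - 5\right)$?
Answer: $653520$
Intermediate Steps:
$d{\left(U,l \right)} = - 5 U$ ($d{\left(U,l \right)} = U \left(-5\right) = - 5 U$)
$3112 d{\left(-42,51 \right)} = 3112 \left(\left(-5\right) \left(-42\right)\right) = 3112 \cdot 210 = 653520$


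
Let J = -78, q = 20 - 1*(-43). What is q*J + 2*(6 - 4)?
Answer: -4910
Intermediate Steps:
q = 63 (q = 20 + 43 = 63)
q*J + 2*(6 - 4) = 63*(-78) + 2*(6 - 4) = -4914 + 2*2 = -4914 + 4 = -4910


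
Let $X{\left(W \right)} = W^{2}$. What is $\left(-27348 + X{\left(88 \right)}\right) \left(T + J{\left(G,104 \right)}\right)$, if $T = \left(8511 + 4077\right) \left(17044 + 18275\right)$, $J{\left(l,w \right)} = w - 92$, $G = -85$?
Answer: $-8715851828736$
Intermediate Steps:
$J{\left(l,w \right)} = -92 + w$ ($J{\left(l,w \right)} = w - 92 = -92 + w$)
$T = 444595572$ ($T = 12588 \cdot 35319 = 444595572$)
$\left(-27348 + X{\left(88 \right)}\right) \left(T + J{\left(G,104 \right)}\right) = \left(-27348 + 88^{2}\right) \left(444595572 + \left(-92 + 104\right)\right) = \left(-27348 + 7744\right) \left(444595572 + 12\right) = \left(-19604\right) 444595584 = -8715851828736$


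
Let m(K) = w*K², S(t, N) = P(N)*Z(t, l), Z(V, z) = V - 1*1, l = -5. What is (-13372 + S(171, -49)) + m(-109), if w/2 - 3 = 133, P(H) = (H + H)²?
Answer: 4850940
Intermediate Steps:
Z(V, z) = -1 + V (Z(V, z) = V - 1 = -1 + V)
P(H) = 4*H² (P(H) = (2*H)² = 4*H²)
w = 272 (w = 6 + 2*133 = 6 + 266 = 272)
S(t, N) = 4*N²*(-1 + t) (S(t, N) = (4*N²)*(-1 + t) = 4*N²*(-1 + t))
m(K) = 272*K²
(-13372 + S(171, -49)) + m(-109) = (-13372 + 4*(-49)²*(-1 + 171)) + 272*(-109)² = (-13372 + 4*2401*170) + 272*11881 = (-13372 + 1632680) + 3231632 = 1619308 + 3231632 = 4850940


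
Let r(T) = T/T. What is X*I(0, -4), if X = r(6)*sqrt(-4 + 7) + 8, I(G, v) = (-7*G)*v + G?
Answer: 0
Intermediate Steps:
r(T) = 1
I(G, v) = G - 7*G*v (I(G, v) = -7*G*v + G = G - 7*G*v)
X = 8 + sqrt(3) (X = 1*sqrt(-4 + 7) + 8 = 1*sqrt(3) + 8 = sqrt(3) + 8 = 8 + sqrt(3) ≈ 9.7321)
X*I(0, -4) = (8 + sqrt(3))*(0*(1 - 7*(-4))) = (8 + sqrt(3))*(0*(1 + 28)) = (8 + sqrt(3))*(0*29) = (8 + sqrt(3))*0 = 0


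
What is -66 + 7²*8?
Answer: 326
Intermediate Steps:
-66 + 7²*8 = -66 + 49*8 = -66 + 392 = 326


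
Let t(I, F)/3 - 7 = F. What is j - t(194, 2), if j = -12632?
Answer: -12659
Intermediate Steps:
t(I, F) = 21 + 3*F
j - t(194, 2) = -12632 - (21 + 3*2) = -12632 - (21 + 6) = -12632 - 1*27 = -12632 - 27 = -12659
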